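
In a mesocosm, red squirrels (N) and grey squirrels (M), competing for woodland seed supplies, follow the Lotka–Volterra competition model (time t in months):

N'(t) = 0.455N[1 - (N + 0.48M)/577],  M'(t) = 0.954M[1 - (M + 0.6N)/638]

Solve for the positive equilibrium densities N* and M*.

Setting both brackets to zero gives the nullclines N + 0.48M = 577 and 0.6N + M = 638.
Substituting M = 638 - 0.6N into the first: N(1 - 0.48·0.6) = 577 - 0.48·638.
So N* = 271/0.712 = 380, and then M* = 638 - 0.6·380 = 410.

N* ≈ 380, M* ≈ 410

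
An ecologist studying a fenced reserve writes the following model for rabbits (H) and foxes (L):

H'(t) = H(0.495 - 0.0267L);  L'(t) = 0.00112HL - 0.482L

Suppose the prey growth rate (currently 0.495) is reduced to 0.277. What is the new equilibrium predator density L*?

L* ≈ 10.4

At the interior fixed point, setting dH/dt = 0 with H > 0 fixes L* = (prey growth rate)/(HL coefficient) — independent of the other coefficients.
With the change, L* = 0.277/0.0267 = 10.4; it falls from 18.5.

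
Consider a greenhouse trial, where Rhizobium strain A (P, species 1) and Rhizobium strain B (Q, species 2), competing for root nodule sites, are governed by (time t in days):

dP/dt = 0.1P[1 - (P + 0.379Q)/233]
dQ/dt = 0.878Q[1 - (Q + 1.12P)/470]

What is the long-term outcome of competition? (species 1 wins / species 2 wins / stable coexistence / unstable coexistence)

stable coexistence

Compare the nullcline intercepts: K1/α12 = 233/0.379 = 615 > K2 = 470; K2/α21 = 470/1.12 = 420 > K1 = 233.
Since both inequalities hold, each species can invade when rare, so the interior equilibrium is stable.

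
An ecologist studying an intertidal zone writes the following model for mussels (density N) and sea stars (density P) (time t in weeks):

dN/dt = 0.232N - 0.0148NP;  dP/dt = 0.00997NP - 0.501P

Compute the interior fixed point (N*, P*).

Set dP/dt = 0 with P > 0: 0.00997N - 0.501 = 0, so N* = 0.501/0.00997 = 50.3.
Set dN/dt = 0 with N > 0: 0.232 - 0.0148P = 0, so P* = 0.232/0.0148 = 15.7.

N* ≈ 50.3, P* ≈ 15.7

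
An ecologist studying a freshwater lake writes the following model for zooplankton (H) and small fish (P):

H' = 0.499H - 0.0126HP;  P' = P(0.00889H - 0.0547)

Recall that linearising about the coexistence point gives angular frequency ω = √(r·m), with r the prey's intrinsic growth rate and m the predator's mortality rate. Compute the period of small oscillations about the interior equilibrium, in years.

Here r = 0.499 and m = 0.0547, so r·m = 0.0273.
ω = √0.0273 = 0.165 per year, hence T = 2π/ω ≈ 38 years.

T ≈ 38 years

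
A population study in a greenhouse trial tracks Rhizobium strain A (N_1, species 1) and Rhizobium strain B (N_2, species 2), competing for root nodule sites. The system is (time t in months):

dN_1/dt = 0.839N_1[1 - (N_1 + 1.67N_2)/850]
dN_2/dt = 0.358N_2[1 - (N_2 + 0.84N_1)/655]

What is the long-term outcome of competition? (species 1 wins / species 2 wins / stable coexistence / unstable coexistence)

Compare the nullcline intercepts: K1/α12 = 850/1.67 = 509 < K2 = 655; K2/α21 = 655/0.84 = 780 < K1 = 850.
Since both are reversed, neither can invade when rare; the interior point is a saddle.

unstable coexistence (outcome depends on initial conditions)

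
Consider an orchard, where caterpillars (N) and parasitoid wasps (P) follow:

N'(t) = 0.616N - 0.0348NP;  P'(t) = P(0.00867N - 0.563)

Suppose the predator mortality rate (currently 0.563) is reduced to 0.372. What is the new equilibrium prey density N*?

N* ≈ 42.9

At the interior fixed point, setting dP/dt = 0 with P > 0 fixes N* = (predator death rate)/(NP coefficient) — independent of the other coefficients.
With the change, N* = 0.372/0.00867 = 42.9; it falls from 64.9.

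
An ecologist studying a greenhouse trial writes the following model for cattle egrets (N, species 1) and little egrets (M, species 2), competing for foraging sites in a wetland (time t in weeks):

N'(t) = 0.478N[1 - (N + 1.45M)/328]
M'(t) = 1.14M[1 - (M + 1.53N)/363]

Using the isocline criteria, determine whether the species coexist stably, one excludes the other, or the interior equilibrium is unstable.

Compare the nullcline intercepts: K1/α12 = 328/1.45 = 226 < K2 = 363; K2/α21 = 363/1.53 = 237 < K1 = 328.
Since both are reversed, neither can invade when rare; the interior point is a saddle.

unstable coexistence (outcome depends on initial conditions)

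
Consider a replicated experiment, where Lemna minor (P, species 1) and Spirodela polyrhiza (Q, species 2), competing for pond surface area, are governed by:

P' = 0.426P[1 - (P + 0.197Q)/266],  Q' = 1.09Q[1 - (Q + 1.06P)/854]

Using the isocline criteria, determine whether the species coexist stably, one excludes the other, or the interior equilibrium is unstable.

stable coexistence

Compare the nullcline intercepts: K1/α12 = 266/0.197 = 1350 > K2 = 854; K2/α21 = 854/1.06 = 806 > K1 = 266.
Since both inequalities hold, each species can invade when rare, so the interior equilibrium is stable.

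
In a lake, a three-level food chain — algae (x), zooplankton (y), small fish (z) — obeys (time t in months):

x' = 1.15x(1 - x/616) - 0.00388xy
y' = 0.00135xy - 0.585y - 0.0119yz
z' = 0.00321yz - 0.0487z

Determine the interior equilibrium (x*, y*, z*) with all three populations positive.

From dz/dt = 0: 0.00321y* = 0.0487, so y* = 15.2.
From dx/dt = 0: 1.15(1 - x*/616) = 0.00388·15.2, giving x* = 616·(1 - 0.0512) = 584.
From dy/dt = 0: 0.00135·584 - 0.585 = 0.0119z*, so z* = 0.204/0.0119 = 17.1.

x* ≈ 584, y* ≈ 15.2, z* ≈ 17.1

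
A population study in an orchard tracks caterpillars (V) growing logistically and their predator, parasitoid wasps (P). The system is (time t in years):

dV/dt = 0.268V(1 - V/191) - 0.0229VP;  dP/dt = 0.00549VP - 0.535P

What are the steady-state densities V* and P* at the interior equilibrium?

V* ≈ 97.4, P* ≈ 5.73

From dP/dt = 0 with P > 0: 0.00549V* = 0.535, so V* = 97.4.
Substitute into dV/dt = 0: 0.268(1 - 97.4/191) = 0.0229P*.
The bracket is 0.49, giving P* = 0.131/0.0229 = 5.73.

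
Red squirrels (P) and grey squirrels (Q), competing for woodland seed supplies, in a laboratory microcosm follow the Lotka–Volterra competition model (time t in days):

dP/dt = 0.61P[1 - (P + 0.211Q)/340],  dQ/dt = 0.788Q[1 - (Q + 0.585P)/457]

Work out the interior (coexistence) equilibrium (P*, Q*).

P* ≈ 278, Q* ≈ 294

Setting both brackets to zero gives the nullclines P + 0.211Q = 340 and 0.585P + Q = 457.
Substituting Q = 457 - 0.585P into the first: P(1 - 0.211·0.585) = 340 - 0.211·457.
So P* = 244/0.877 = 278, and then Q* = 457 - 0.585·278 = 294.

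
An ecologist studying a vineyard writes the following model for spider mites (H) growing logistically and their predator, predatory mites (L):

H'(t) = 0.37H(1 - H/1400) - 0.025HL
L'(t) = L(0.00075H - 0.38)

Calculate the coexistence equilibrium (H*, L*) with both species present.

H* ≈ 507, L* ≈ 9.44

From dL/dt = 0 with L > 0: 0.00075H* = 0.38, so H* = 507.
Substitute into dH/dt = 0: 0.37(1 - 507/1400) = 0.025L*.
The bracket is 0.638, giving L* = 0.236/0.025 = 9.44.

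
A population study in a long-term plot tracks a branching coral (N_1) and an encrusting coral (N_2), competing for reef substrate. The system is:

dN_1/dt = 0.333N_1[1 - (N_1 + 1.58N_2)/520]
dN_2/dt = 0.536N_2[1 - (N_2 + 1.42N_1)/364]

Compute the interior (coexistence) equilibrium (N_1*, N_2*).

N_1* ≈ 44.3, N_2* ≈ 301

Setting both brackets to zero gives the nullclines N_1 + 1.58N_2 = 520 and 1.42N_1 + N_2 = 364.
Substituting N_2 = 364 - 1.42N_1 into the first: N_1(1 - 1.58·1.42) = 520 - 1.58·364.
So N_1* = -55.1/-1.24 = 44.3, and then N_2* = 364 - 1.42·44.3 = 301.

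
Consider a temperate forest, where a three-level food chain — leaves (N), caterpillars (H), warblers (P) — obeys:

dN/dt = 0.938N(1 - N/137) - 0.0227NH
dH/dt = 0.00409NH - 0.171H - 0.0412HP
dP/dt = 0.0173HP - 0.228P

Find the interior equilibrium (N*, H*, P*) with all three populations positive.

From dP/dt = 0: 0.0173H* = 0.228, so H* = 13.2.
From dN/dt = 0: 0.938(1 - N*/137) = 0.0227·13.2, giving N* = 137·(1 - 0.319) = 93.3.
From dH/dt = 0: 0.00409·93.3 - 0.171 = 0.0412P*, so P* = 0.211/0.0412 = 5.11.

N* ≈ 93.3, H* ≈ 13.2, P* ≈ 5.11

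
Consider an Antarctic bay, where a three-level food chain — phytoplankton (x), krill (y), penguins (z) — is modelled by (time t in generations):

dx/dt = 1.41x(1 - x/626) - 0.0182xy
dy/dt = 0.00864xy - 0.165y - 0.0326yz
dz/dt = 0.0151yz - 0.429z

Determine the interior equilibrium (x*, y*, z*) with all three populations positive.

From dz/dt = 0: 0.0151y* = 0.429, so y* = 28.4.
From dx/dt = 0: 1.41(1 - x*/626) = 0.0182·28.4, giving x* = 626·(1 - 0.367) = 396.
From dy/dt = 0: 0.00864·396 - 0.165 = 0.0326z*, so z* = 3.26/0.0326 = 100.

x* ≈ 396, y* ≈ 28.4, z* ≈ 100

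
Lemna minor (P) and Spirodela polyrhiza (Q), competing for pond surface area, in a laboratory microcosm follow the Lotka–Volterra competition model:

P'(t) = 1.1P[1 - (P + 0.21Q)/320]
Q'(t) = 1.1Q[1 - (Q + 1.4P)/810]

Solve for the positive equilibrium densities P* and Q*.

P* ≈ 212, Q* ≈ 513

Setting both brackets to zero gives the nullclines P + 0.21Q = 320 and 1.4P + Q = 810.
Substituting Q = 810 - 1.4P into the first: P(1 - 0.21·1.4) = 320 - 0.21·810.
So P* = 150/0.706 = 212, and then Q* = 810 - 1.4·212 = 513.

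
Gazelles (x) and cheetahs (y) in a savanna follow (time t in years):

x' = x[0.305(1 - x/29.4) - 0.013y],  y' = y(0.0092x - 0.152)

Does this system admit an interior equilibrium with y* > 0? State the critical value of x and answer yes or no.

The predator equation gives dy/dt > 0 only when x > 0.152/0.0092 = 16.5.
Without the predator, x → K = 29.4. Since 29.4 > 16.5, the predator can invade and persist.

Threshold x = 16.5; K > 16.5, so yes, the predator persists.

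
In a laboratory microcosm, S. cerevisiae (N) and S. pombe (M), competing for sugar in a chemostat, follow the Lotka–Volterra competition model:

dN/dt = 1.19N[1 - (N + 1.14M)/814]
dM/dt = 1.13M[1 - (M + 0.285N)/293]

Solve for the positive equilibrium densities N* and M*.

N* ≈ 711, M* ≈ 90.4

Setting both brackets to zero gives the nullclines N + 1.14M = 814 and 0.285N + M = 293.
Substituting M = 293 - 0.285N into the first: N(1 - 1.14·0.285) = 814 - 1.14·293.
So N* = 480/0.675 = 711, and then M* = 293 - 0.285·711 = 90.4.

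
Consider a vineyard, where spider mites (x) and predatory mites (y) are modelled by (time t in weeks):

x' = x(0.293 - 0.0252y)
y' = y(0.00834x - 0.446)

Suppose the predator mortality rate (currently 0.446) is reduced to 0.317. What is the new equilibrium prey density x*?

x* ≈ 38

At the interior fixed point, setting dy/dt = 0 with y > 0 fixes x* = (predator death rate)/(xy coefficient) — independent of the other coefficients.
With the change, x* = 0.317/0.00834 = 38; it falls from 53.5.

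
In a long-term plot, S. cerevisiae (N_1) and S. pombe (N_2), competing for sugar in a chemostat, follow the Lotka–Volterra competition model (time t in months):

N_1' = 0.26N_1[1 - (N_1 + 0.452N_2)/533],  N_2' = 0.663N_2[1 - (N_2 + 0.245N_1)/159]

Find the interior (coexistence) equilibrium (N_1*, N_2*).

N_1* ≈ 519, N_2* ≈ 32

Setting both brackets to zero gives the nullclines N_1 + 0.452N_2 = 533 and 0.245N_1 + N_2 = 159.
Substituting N_2 = 159 - 0.245N_1 into the first: N_1(1 - 0.452·0.245) = 533 - 0.452·159.
So N_1* = 461/0.889 = 519, and then N_2* = 159 - 0.245·519 = 32.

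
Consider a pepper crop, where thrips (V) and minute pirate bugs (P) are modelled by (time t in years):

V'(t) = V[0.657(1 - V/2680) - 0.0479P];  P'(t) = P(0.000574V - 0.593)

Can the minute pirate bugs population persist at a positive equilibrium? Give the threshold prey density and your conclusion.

The predator equation gives dP/dt > 0 only when V > 0.593/0.000574 = 1030.
Without the predator, V → K = 2680. Since 2680 > 1030, the predator can invade and persist.

Threshold V = 1030; K > 1030, so yes, the predator persists.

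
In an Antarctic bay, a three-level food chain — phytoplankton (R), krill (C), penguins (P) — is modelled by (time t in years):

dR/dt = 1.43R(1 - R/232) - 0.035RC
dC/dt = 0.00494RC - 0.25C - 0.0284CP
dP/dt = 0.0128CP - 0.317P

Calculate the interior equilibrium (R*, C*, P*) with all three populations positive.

R* ≈ 91.4, C* ≈ 24.8, P* ≈ 7.09

From dP/dt = 0: 0.0128C* = 0.317, so C* = 24.8.
From dR/dt = 0: 1.43(1 - R*/232) = 0.035·24.8, giving R* = 232·(1 - 0.606) = 91.4.
From dC/dt = 0: 0.00494·91.4 - 0.25 = 0.0284P*, so P* = 0.201/0.0284 = 7.09.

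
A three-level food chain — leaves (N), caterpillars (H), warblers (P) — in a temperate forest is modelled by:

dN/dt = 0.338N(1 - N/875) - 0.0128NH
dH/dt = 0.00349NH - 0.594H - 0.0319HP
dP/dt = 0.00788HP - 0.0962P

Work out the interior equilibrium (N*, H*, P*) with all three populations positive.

From dP/dt = 0: 0.00788H* = 0.0962, so H* = 12.2.
From dN/dt = 0: 0.338(1 - N*/875) = 0.0128·12.2, giving N* = 875·(1 - 0.462) = 470.
From dH/dt = 0: 0.00349·470 - 0.594 = 0.0319P*, so P* = 1.05/0.0319 = 32.9.

N* ≈ 470, H* ≈ 12.2, P* ≈ 32.9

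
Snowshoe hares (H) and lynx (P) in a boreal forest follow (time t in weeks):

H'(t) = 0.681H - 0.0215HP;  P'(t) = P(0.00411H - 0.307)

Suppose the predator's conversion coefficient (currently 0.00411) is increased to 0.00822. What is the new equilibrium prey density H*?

H* ≈ 37.3

At the interior fixed point, setting dP/dt = 0 with P > 0 fixes H* = (predator death rate)/(HP coefficient) — independent of the other coefficients.
With the change, H* = 0.307/0.00822 = 37.3; it falls from 74.7.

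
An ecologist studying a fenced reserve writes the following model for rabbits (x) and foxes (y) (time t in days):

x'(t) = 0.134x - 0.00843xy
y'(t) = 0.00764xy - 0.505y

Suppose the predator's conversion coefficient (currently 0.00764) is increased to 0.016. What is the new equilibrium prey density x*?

At the interior fixed point, setting dy/dt = 0 with y > 0 fixes x* = (predator death rate)/(xy coefficient) — independent of the other coefficients.
With the change, x* = 0.505/0.016 = 31.6; it falls from 66.1.

x* ≈ 31.6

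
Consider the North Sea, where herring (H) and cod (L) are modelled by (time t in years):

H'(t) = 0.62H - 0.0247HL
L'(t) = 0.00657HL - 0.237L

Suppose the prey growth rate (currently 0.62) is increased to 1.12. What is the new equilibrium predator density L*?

L* ≈ 45.3

At the interior fixed point, setting dH/dt = 0 with H > 0 fixes L* = (prey growth rate)/(HL coefficient) — independent of the other coefficients.
With the change, L* = 1.12/0.0247 = 45.3; it rises from 25.1.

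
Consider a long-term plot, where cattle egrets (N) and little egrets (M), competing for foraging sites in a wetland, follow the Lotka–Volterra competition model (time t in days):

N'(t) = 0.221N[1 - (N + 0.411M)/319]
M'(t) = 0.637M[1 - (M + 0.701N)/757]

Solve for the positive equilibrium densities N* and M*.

Setting both brackets to zero gives the nullclines N + 0.411M = 319 and 0.701N + M = 757.
Substituting M = 757 - 0.701N into the first: N(1 - 0.411·0.701) = 319 - 0.411·757.
So N* = 7.87/0.712 = 11.1, and then M* = 757 - 0.701·11.1 = 749.

N* ≈ 11.1, M* ≈ 749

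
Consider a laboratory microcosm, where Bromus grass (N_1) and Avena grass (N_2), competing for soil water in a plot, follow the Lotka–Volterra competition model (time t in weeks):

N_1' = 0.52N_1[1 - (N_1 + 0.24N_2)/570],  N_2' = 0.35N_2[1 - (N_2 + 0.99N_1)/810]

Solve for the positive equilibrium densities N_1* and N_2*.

Setting both brackets to zero gives the nullclines N_1 + 0.24N_2 = 570 and 0.99N_1 + N_2 = 810.
Substituting N_2 = 810 - 0.99N_1 into the first: N_1(1 - 0.24·0.99) = 570 - 0.24·810.
So N_1* = 376/0.762 = 493, and then N_2* = 810 - 0.99·493 = 322.

N_1* ≈ 493, N_2* ≈ 322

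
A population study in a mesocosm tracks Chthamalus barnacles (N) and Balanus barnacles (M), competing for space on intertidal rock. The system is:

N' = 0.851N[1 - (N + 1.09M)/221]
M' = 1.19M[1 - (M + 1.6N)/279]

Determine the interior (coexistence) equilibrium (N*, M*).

N* ≈ 112, M* ≈ 100

Setting both brackets to zero gives the nullclines N + 1.09M = 221 and 1.6N + M = 279.
Substituting M = 279 - 1.6N into the first: N(1 - 1.09·1.6) = 221 - 1.09·279.
So N* = -83.1/-0.744 = 112, and then M* = 279 - 1.6·112 = 100.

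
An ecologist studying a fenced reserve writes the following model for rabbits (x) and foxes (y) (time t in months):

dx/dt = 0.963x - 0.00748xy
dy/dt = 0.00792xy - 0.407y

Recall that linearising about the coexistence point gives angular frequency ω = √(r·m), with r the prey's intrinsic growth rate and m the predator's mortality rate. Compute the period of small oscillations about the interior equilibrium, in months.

T ≈ 10 months

Here r = 0.963 and m = 0.407, so r·m = 0.392.
ω = √0.392 = 0.626 per month, hence T = 2π/ω ≈ 10 months.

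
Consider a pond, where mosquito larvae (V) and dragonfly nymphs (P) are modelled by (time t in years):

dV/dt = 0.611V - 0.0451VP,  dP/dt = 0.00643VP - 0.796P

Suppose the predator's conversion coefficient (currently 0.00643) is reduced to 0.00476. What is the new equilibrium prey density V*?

At the interior fixed point, setting dP/dt = 0 with P > 0 fixes V* = (predator death rate)/(VP coefficient) — independent of the other coefficients.
With the change, V* = 0.796/0.00476 = 167; it rises from 124.

V* ≈ 167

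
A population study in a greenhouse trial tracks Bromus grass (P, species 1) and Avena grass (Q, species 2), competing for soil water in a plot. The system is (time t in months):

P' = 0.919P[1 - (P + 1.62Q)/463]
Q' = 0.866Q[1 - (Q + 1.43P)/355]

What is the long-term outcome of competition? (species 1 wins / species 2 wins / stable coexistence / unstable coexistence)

Compare the nullcline intercepts: K1/α12 = 463/1.62 = 286 < K2 = 355; K2/α21 = 355/1.43 = 248 < K1 = 463.
Since both are reversed, neither can invade when rare; the interior point is a saddle.

unstable coexistence (outcome depends on initial conditions)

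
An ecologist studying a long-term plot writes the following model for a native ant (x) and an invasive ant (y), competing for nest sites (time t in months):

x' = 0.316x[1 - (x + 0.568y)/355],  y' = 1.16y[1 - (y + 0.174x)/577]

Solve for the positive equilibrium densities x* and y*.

x* ≈ 30.3, y* ≈ 572

Setting both brackets to zero gives the nullclines x + 0.568y = 355 and 0.174x + y = 577.
Substituting y = 577 - 0.174x into the first: x(1 - 0.568·0.174) = 355 - 0.568·577.
So x* = 27.3/0.901 = 30.3, and then y* = 577 - 0.174·30.3 = 572.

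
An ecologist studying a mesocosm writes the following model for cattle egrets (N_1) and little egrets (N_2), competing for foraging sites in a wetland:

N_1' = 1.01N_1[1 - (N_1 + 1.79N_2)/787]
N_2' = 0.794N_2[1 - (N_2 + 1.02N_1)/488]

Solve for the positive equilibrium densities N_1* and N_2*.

Setting both brackets to zero gives the nullclines N_1 + 1.79N_2 = 787 and 1.02N_1 + N_2 = 488.
Substituting N_2 = 488 - 1.02N_1 into the first: N_1(1 - 1.79·1.02) = 787 - 1.79·488.
So N_1* = -86.5/-0.826 = 105, and then N_2* = 488 - 1.02·105 = 381.

N_1* ≈ 105, N_2* ≈ 381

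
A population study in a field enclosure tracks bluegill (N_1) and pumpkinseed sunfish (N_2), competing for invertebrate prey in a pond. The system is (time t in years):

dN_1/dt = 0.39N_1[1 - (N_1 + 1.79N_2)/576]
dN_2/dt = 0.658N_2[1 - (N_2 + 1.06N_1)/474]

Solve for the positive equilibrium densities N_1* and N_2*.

Setting both brackets to zero gives the nullclines N_1 + 1.79N_2 = 576 and 1.06N_1 + N_2 = 474.
Substituting N_2 = 474 - 1.06N_1 into the first: N_1(1 - 1.79·1.06) = 576 - 1.79·474.
So N_1* = -272/-0.897 = 304, and then N_2* = 474 - 1.06·304 = 152.

N_1* ≈ 304, N_2* ≈ 152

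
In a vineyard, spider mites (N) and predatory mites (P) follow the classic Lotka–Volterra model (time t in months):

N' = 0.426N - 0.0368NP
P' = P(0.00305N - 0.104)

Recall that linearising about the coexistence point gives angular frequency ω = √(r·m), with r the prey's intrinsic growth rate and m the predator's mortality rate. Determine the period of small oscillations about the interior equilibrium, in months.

Here r = 0.426 and m = 0.104, so r·m = 0.0443.
ω = √0.0443 = 0.21 per month, hence T = 2π/ω ≈ 29.9 months.

T ≈ 29.9 months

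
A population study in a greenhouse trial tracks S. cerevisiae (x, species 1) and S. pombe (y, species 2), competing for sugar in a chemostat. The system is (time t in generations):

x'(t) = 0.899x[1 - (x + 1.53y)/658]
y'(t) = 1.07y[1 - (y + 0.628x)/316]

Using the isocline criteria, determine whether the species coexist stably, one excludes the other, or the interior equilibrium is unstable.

species 1 excludes species 2

Compare the nullcline intercepts: K1/α12 = 658/1.53 = 430 > K2 = 316; K2/α21 = 316/0.628 = 503 < K1 = 658.
Since the inequalities point opposite ways, species 1 can invade but species 2 cannot.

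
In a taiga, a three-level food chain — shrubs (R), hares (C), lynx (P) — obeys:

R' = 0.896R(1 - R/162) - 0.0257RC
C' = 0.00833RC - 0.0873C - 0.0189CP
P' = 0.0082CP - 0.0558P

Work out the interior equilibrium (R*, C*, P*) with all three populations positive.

R* ≈ 130, C* ≈ 6.8, P* ≈ 52.8

From dP/dt = 0: 0.0082C* = 0.0558, so C* = 6.8.
From dR/dt = 0: 0.896(1 - R*/162) = 0.0257·6.8, giving R* = 162·(1 - 0.195) = 130.
From dC/dt = 0: 0.00833·130 - 0.0873 = 0.0189P*, so P* = 0.999/0.0189 = 52.8.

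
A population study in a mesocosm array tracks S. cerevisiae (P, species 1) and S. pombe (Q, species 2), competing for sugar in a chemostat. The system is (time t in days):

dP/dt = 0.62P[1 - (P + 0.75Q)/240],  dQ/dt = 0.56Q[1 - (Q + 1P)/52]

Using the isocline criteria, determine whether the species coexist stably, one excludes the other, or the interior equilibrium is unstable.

Compare the nullcline intercepts: K1/α12 = 240/0.75 = 320 > K2 = 52; K2/α21 = 52/1 = 52 < K1 = 240.
Since the inequalities point opposite ways, species 1 can invade but species 2 cannot.

species 1 excludes species 2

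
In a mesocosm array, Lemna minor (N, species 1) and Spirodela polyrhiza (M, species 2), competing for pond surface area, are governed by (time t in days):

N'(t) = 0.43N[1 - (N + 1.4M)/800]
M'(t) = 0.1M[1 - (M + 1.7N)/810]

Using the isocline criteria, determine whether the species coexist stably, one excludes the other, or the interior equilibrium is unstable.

unstable coexistence (outcome depends on initial conditions)

Compare the nullcline intercepts: K1/α12 = 800/1.4 = 571 < K2 = 810; K2/α21 = 810/1.7 = 476 < K1 = 800.
Since both are reversed, neither can invade when rare; the interior point is a saddle.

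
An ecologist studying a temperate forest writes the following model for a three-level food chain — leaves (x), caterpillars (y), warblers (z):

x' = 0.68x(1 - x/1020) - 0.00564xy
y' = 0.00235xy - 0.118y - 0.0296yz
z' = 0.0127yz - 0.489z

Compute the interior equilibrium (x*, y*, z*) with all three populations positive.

From dz/dt = 0: 0.0127y* = 0.489, so y* = 38.5.
From dx/dt = 0: 0.68(1 - x*/1020) = 0.00564·38.5, giving x* = 1020·(1 - 0.319) = 694.
From dy/dt = 0: 0.00235·694 - 0.118 = 0.0296z*, so z* = 1.51/0.0296 = 51.1.

x* ≈ 694, y* ≈ 38.5, z* ≈ 51.1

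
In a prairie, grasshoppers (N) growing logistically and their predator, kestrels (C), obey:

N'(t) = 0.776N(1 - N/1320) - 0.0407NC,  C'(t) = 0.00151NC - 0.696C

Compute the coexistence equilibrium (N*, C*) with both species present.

N* ≈ 461, C* ≈ 12.4

From dC/dt = 0 with C > 0: 0.00151N* = 0.696, so N* = 461.
Substitute into dN/dt = 0: 0.776(1 - 461/1320) = 0.0407C*.
The bracket is 0.651, giving C* = 0.505/0.0407 = 12.4.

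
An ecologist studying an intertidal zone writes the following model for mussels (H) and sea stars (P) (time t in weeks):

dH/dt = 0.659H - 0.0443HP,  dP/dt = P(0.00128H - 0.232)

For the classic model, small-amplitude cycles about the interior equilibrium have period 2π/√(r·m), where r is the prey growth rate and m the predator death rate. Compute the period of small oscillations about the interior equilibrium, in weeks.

Here r = 0.659 and m = 0.232, so r·m = 0.153.
ω = √0.153 = 0.391 per week, hence T = 2π/ω ≈ 16.1 weeks.

T ≈ 16.1 weeks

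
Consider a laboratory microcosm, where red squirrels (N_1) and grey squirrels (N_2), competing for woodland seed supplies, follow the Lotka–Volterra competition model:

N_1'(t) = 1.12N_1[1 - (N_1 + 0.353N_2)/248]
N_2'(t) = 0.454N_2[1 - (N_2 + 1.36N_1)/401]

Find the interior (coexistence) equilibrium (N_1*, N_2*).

N_1* ≈ 205, N_2* ≈ 123

Setting both brackets to zero gives the nullclines N_1 + 0.353N_2 = 248 and 1.36N_1 + N_2 = 401.
Substituting N_2 = 401 - 1.36N_1 into the first: N_1(1 - 0.353·1.36) = 248 - 0.353·401.
So N_1* = 106/0.52 = 205, and then N_2* = 401 - 1.36·205 = 123.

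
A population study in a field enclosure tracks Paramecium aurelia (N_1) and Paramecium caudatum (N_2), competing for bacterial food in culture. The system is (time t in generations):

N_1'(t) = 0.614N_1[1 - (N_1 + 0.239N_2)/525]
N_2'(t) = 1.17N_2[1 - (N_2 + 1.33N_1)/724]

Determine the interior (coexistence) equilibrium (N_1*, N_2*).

Setting both brackets to zero gives the nullclines N_1 + 0.239N_2 = 525 and 1.33N_1 + N_2 = 724.
Substituting N_2 = 724 - 1.33N_1 into the first: N_1(1 - 0.239·1.33) = 525 - 0.239·724.
So N_1* = 352/0.682 = 516, and then N_2* = 724 - 1.33·516 = 37.7.

N_1* ≈ 516, N_2* ≈ 37.7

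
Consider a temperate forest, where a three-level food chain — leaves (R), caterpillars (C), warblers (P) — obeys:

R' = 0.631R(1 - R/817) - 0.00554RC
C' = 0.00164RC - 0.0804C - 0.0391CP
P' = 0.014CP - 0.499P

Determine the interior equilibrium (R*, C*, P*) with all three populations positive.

From dP/dt = 0: 0.014C* = 0.499, so C* = 35.6.
From dR/dt = 0: 0.631(1 - R*/817) = 0.00554·35.6, giving R* = 817·(1 - 0.313) = 561.
From dC/dt = 0: 0.00164·561 - 0.0804 = 0.0391P*, so P* = 0.84/0.0391 = 21.5.

R* ≈ 561, C* ≈ 35.6, P* ≈ 21.5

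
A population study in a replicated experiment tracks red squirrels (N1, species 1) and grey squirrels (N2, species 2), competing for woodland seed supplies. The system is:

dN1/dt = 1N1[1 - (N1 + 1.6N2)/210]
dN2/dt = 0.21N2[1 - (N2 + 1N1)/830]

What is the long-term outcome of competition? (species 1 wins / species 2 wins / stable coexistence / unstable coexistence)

Compare the nullcline intercepts: K1/α12 = 210/1.6 = 131 < K2 = 830; K2/α21 = 830/1 = 830 > K1 = 210.
Since the inequalities point opposite ways, species 2 can invade but species 1 cannot.

species 2 excludes species 1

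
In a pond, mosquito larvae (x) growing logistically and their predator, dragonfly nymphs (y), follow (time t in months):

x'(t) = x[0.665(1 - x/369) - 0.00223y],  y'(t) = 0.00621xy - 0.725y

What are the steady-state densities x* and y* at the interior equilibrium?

x* ≈ 117, y* ≈ 204

From dy/dt = 0 with y > 0: 0.00621x* = 0.725, so x* = 117.
Substitute into dx/dt = 0: 0.665(1 - 117/369) = 0.00223y*.
The bracket is 0.684, giving y* = 0.455/0.00223 = 204.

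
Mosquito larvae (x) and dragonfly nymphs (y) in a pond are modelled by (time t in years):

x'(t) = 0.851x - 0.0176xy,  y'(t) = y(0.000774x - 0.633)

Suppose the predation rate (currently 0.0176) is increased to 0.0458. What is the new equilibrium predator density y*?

y* ≈ 18.6

At the interior fixed point, setting dx/dt = 0 with x > 0 fixes y* = (prey growth rate)/(xy coefficient) — independent of the other coefficients.
With the change, y* = 0.851/0.0458 = 18.6; it falls from 48.4.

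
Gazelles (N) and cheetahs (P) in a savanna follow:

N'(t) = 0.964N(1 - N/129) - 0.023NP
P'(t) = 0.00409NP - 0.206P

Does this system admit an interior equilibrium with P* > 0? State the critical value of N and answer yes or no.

Threshold N = 50.4; K > 50.4, so yes, the predator persists.

The predator equation gives dP/dt > 0 only when N > 0.206/0.00409 = 50.4.
Without the predator, N → K = 129. Since 129 > 50.4, the predator can invade and persist.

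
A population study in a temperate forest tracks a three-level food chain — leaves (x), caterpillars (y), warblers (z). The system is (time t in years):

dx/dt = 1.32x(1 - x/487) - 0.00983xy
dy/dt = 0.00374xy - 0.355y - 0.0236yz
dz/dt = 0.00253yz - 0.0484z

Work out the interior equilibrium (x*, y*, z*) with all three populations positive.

x* ≈ 418, y* ≈ 19.1, z* ≈ 51.1

From dz/dt = 0: 0.00253y* = 0.0484, so y* = 19.1.
From dx/dt = 0: 1.32(1 - x*/487) = 0.00983·19.1, giving x* = 487·(1 - 0.142) = 418.
From dy/dt = 0: 0.00374·418 - 0.355 = 0.0236z*, so z* = 1.21/0.0236 = 51.1.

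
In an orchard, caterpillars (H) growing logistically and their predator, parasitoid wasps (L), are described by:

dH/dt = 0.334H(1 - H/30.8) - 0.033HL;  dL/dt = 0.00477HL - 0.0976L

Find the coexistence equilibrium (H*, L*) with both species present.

From dL/dt = 0 with L > 0: 0.00477H* = 0.0976, so H* = 20.5.
Substitute into dH/dt = 0: 0.334(1 - 20.5/30.8) = 0.033L*.
The bracket is 0.336, giving L* = 0.112/0.033 = 3.4.

H* ≈ 20.5, L* ≈ 3.4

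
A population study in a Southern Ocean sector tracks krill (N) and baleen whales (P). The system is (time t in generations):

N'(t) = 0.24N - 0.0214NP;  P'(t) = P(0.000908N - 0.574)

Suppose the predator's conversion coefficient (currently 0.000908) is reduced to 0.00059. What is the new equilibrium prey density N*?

N* ≈ 973

At the interior fixed point, setting dP/dt = 0 with P > 0 fixes N* = (predator death rate)/(NP coefficient) — independent of the other coefficients.
With the change, N* = 0.574/0.00059 = 973; it rises from 632.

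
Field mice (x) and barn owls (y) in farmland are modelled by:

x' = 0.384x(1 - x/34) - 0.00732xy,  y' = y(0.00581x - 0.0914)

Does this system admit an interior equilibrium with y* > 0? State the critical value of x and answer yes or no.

Threshold x = 15.7; K > 15.7, so yes, the predator persists.

The predator equation gives dy/dt > 0 only when x > 0.0914/0.00581 = 15.7.
Without the predator, x → K = 34. Since 34 > 15.7, the predator can invade and persist.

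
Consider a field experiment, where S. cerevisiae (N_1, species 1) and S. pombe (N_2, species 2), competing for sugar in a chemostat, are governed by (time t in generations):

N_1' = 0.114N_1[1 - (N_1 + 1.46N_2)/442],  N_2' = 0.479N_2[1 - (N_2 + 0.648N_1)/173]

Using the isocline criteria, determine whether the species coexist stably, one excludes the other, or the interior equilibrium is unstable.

species 1 excludes species 2

Compare the nullcline intercepts: K1/α12 = 442/1.46 = 303 > K2 = 173; K2/α21 = 173/0.648 = 267 < K1 = 442.
Since the inequalities point opposite ways, species 1 can invade but species 2 cannot.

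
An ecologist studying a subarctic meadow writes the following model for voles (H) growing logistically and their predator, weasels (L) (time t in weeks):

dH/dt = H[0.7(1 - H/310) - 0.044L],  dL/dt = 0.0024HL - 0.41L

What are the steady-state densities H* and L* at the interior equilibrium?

From dL/dt = 0 with L > 0: 0.0024H* = 0.41, so H* = 171.
Substitute into dH/dt = 0: 0.7(1 - 171/310) = 0.044L*.
The bracket is 0.449, giving L* = 0.314/0.044 = 7.14.

H* ≈ 171, L* ≈ 7.14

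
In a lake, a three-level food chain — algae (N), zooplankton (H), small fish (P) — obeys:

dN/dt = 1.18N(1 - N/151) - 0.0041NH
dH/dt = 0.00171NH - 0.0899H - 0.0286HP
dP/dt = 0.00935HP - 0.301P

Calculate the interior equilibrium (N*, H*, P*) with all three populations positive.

N* ≈ 134, H* ≈ 32.2, P* ≈ 4.88

From dP/dt = 0: 0.00935H* = 0.301, so H* = 32.2.
From dN/dt = 0: 1.18(1 - N*/151) = 0.0041·32.2, giving N* = 151·(1 - 0.112) = 134.
From dH/dt = 0: 0.00171·134 - 0.0899 = 0.0286P*, so P* = 0.139/0.0286 = 4.88.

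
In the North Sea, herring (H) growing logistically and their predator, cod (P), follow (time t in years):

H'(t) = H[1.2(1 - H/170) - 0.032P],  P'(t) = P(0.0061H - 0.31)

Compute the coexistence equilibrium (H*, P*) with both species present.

H* ≈ 50.8, P* ≈ 26.3

From dP/dt = 0 with P > 0: 0.0061H* = 0.31, so H* = 50.8.
Substitute into dH/dt = 0: 1.2(1 - 50.8/170) = 0.032P*.
The bracket is 0.701, giving P* = 0.841/0.032 = 26.3.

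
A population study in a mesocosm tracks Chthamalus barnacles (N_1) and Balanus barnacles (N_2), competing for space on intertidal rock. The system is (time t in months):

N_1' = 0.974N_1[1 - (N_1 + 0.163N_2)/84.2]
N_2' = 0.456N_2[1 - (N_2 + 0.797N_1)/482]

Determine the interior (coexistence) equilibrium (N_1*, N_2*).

Setting both brackets to zero gives the nullclines N_1 + 0.163N_2 = 84.2 and 0.797N_1 + N_2 = 482.
Substituting N_2 = 482 - 0.797N_1 into the first: N_1(1 - 0.163·0.797) = 84.2 - 0.163·482.
So N_1* = 5.63/0.87 = 6.48, and then N_2* = 482 - 0.797·6.48 = 477.

N_1* ≈ 6.48, N_2* ≈ 477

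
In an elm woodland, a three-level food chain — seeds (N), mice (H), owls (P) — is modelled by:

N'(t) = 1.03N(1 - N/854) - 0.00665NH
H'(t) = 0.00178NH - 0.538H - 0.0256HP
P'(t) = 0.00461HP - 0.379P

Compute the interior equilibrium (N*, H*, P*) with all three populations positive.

From dP/dt = 0: 0.00461H* = 0.379, so H* = 82.2.
From dN/dt = 0: 1.03(1 - N*/854) = 0.00665·82.2, giving N* = 854·(1 - 0.531) = 401.
From dH/dt = 0: 0.00178·401 - 0.538 = 0.0256P*, so P* = 0.175/0.0256 = 6.85.

N* ≈ 401, H* ≈ 82.2, P* ≈ 6.85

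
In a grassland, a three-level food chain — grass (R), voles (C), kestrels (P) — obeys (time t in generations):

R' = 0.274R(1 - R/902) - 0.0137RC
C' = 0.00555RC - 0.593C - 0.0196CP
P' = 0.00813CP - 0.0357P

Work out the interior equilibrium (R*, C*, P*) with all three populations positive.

R* ≈ 704, C* ≈ 4.39, P* ≈ 169

From dP/dt = 0: 0.00813C* = 0.0357, so C* = 4.39.
From dR/dt = 0: 0.274(1 - R*/902) = 0.0137·4.39, giving R* = 902·(1 - 0.22) = 704.
From dC/dt = 0: 0.00555·704 - 0.593 = 0.0196P*, so P* = 3.31/0.0196 = 169.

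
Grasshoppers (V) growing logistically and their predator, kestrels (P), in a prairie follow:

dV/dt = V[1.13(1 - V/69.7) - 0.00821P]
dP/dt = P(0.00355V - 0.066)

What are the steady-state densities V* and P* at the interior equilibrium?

V* ≈ 18.6, P* ≈ 101

From dP/dt = 0 with P > 0: 0.00355V* = 0.066, so V* = 18.6.
Substitute into dV/dt = 0: 1.13(1 - 18.6/69.7) = 0.00821P*.
The bracket is 0.733, giving P* = 0.829/0.00821 = 101.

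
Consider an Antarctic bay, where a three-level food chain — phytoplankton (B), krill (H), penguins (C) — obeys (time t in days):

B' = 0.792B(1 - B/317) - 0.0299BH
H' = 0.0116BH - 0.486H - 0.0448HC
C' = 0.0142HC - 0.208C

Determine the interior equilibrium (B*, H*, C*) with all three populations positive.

From dC/dt = 0: 0.0142H* = 0.208, so H* = 14.6.
From dB/dt = 0: 0.792(1 - B*/317) = 0.0299·14.6, giving B* = 317·(1 - 0.553) = 142.
From dH/dt = 0: 0.0116·142 - 0.486 = 0.0448C*, so C* = 1.16/0.0448 = 25.8.

B* ≈ 142, H* ≈ 14.6, C* ≈ 25.8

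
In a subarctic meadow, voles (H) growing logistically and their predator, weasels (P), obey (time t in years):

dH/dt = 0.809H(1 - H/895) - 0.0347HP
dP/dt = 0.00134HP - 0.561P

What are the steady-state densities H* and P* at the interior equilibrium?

From dP/dt = 0 with P > 0: 0.00134H* = 0.561, so H* = 419.
Substitute into dH/dt = 0: 0.809(1 - 419/895) = 0.0347P*.
The bracket is 0.532, giving P* = 0.431/0.0347 = 12.4.

H* ≈ 419, P* ≈ 12.4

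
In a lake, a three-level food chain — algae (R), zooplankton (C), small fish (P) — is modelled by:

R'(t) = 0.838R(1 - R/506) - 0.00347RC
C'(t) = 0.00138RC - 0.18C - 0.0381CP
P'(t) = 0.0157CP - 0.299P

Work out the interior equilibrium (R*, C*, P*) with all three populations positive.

From dP/dt = 0: 0.0157C* = 0.299, so C* = 19.
From dR/dt = 0: 0.838(1 - R*/506) = 0.00347·19, giving R* = 506·(1 - 0.0789) = 466.
From dC/dt = 0: 0.00138·466 - 0.18 = 0.0381P*, so P* = 0.463/0.0381 = 12.2.

R* ≈ 466, C* ≈ 19, P* ≈ 12.2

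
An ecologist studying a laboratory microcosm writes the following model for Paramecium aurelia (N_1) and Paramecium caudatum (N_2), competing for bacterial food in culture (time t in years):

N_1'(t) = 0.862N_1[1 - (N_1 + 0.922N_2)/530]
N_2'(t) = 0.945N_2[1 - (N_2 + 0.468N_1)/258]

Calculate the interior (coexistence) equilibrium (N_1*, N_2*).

N_1* ≈ 514, N_2* ≈ 17.5

Setting both brackets to zero gives the nullclines N_1 + 0.922N_2 = 530 and 0.468N_1 + N_2 = 258.
Substituting N_2 = 258 - 0.468N_1 into the first: N_1(1 - 0.922·0.468) = 530 - 0.922·258.
So N_1* = 292/0.569 = 514, and then N_2* = 258 - 0.468·514 = 17.5.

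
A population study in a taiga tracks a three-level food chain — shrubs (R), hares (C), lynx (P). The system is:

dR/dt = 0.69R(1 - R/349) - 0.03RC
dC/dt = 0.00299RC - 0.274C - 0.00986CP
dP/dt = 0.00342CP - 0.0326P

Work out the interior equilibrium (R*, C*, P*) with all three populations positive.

From dP/dt = 0: 0.00342C* = 0.0326, so C* = 9.53.
From dR/dt = 0: 0.69(1 - R*/349) = 0.03·9.53, giving R* = 349·(1 - 0.414) = 204.
From dC/dt = 0: 0.00299·204 - 0.274 = 0.00986P*, so P* = 0.337/0.00986 = 34.2.

R* ≈ 204, C* ≈ 9.53, P* ≈ 34.2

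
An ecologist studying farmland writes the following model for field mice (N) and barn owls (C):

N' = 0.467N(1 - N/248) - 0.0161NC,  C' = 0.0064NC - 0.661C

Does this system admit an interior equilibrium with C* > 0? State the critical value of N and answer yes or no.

The predator equation gives dC/dt > 0 only when N > 0.661/0.0064 = 103.
Without the predator, N → K = 248. Since 248 > 103, the predator can invade and persist.

Threshold N = 103; K > 103, so yes, the predator persists.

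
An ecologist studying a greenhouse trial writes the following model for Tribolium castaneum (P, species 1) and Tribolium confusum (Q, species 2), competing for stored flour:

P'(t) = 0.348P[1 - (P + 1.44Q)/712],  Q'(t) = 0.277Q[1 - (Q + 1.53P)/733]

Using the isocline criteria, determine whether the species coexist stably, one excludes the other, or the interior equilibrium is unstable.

unstable coexistence (outcome depends on initial conditions)

Compare the nullcline intercepts: K1/α12 = 712/1.44 = 494 < K2 = 733; K2/α21 = 733/1.53 = 479 < K1 = 712.
Since both are reversed, neither can invade when rare; the interior point is a saddle.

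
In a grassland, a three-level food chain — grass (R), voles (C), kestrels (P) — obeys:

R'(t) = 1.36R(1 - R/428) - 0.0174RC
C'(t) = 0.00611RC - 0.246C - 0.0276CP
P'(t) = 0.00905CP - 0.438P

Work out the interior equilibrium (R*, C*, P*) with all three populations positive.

From dP/dt = 0: 0.00905C* = 0.438, so C* = 48.4.
From dR/dt = 0: 1.36(1 - R*/428) = 0.0174·48.4, giving R* = 428·(1 - 0.619) = 163.
From dC/dt = 0: 0.00611·163 - 0.246 = 0.0276P*, so P* = 0.75/0.0276 = 27.2.

R* ≈ 163, C* ≈ 48.4, P* ≈ 27.2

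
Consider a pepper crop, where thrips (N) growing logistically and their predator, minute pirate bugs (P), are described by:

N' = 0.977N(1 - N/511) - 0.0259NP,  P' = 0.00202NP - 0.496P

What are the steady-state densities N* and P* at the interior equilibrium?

N* ≈ 246, P* ≈ 19.6

From dP/dt = 0 with P > 0: 0.00202N* = 0.496, so N* = 246.
Substitute into dN/dt = 0: 0.977(1 - 246/511) = 0.0259P*.
The bracket is 0.519, giving P* = 0.508/0.0259 = 19.6.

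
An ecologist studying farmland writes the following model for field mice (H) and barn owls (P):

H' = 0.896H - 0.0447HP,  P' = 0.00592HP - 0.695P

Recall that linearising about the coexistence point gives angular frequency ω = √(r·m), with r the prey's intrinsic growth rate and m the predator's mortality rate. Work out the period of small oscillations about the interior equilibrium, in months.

Here r = 0.896 and m = 0.695, so r·m = 0.623.
ω = √0.623 = 0.789 per month, hence T = 2π/ω ≈ 7.96 months.

T ≈ 7.96 months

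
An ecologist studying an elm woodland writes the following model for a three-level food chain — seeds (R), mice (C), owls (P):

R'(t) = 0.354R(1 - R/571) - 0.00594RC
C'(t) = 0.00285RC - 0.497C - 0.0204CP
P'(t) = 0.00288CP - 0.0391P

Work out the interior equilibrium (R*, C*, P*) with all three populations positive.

R* ≈ 441, C* ≈ 13.6, P* ≈ 37.2

From dP/dt = 0: 0.00288C* = 0.0391, so C* = 13.6.
From dR/dt = 0: 0.354(1 - R*/571) = 0.00594·13.6, giving R* = 571·(1 - 0.228) = 441.
From dC/dt = 0: 0.00285·441 - 0.497 = 0.0204P*, so P* = 0.76/0.0204 = 37.2.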